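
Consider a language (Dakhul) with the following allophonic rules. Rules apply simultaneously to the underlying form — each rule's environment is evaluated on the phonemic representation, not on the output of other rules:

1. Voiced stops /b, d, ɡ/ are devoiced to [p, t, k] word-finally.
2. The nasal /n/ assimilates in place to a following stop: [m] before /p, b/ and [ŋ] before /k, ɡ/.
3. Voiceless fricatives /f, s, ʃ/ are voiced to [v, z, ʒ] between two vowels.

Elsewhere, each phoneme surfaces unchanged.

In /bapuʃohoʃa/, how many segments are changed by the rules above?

2

Segments that undergo a rule: /ʃ/ → [ʒ] (rule 3); /ʃ/ → [ʒ] (rule 3).
All other segments surface unchanged.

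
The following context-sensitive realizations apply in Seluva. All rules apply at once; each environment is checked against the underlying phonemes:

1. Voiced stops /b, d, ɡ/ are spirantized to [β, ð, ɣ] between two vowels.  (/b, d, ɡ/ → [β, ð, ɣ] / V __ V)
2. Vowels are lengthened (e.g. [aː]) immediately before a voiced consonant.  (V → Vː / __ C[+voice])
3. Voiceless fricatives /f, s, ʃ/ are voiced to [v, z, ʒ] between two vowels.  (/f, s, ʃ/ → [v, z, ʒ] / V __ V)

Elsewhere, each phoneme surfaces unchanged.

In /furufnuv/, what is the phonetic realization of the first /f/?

/f/ (word-initial) is in the target of rule 3 but the environment (between two vowels) is not met → [f].

[f]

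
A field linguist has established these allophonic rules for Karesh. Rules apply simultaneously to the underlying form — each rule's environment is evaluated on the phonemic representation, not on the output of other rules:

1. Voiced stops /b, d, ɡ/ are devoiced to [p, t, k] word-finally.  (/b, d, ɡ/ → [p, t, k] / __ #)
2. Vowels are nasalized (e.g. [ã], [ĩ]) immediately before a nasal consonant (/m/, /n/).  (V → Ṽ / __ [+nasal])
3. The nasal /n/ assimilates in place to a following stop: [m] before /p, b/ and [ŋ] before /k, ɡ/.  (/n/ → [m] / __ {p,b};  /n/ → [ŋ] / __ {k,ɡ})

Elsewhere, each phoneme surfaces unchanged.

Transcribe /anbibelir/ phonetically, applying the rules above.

[ãmbibelir]

/a/ — word-initial, before a nasal consonant — surfaces as [ã] (rule 2).
Rule 3 applies to /n/ (between /a/ and /b/: before a labial or velar stop) → [m].
/b/ — between /n/ and /i/; rule 1 does not apply here → [b].
/i/ (between /b/ and /b/): rule 2 targets it, but not before a nasal consonant → unchanged [i].
/b/ (between /i/ and /e/) fails the environment for rule 1, so it stays [b].
/e/ — between /b/ and /l/; rule 2 does not apply here → [e].
/l/ (between /e/ and /i/) is unaffected → [l].
/i/ — between /l/ and /r/; rule 2 does not apply here → [i].
/r/ stays [r].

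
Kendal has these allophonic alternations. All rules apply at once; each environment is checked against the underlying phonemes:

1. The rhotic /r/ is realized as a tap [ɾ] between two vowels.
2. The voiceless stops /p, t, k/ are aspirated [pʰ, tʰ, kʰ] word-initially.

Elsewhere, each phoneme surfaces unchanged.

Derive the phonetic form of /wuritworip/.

/w/ stays [w].
/u/ — not in any rule's target class → [u].
/r/ (between /u/ and /i/) occurs between two vowels → [ɾ] by rule 1.
/i/ stays [i].
/t/ (between /i/ and /w/) fails the environment for rule 2, so it stays [t].
/w/ stays [w].
/o/ — not in any rule's target class → [o].
/r/ — between /o/ and /i/, between two vowels — surfaces as [ɾ] (rule 1).
/i/ — not in any rule's target class → [i].
/p/ (word-final) fails the environment for rule 2, so it stays [p].

[wuɾitwoɾip]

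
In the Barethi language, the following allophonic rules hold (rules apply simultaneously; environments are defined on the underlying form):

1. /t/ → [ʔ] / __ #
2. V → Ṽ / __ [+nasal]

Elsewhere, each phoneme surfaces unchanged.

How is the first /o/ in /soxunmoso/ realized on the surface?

/o/ (between /s/ and /x/): rule 2 targets it, but not before a nasal consonant → unchanged [o].

[o]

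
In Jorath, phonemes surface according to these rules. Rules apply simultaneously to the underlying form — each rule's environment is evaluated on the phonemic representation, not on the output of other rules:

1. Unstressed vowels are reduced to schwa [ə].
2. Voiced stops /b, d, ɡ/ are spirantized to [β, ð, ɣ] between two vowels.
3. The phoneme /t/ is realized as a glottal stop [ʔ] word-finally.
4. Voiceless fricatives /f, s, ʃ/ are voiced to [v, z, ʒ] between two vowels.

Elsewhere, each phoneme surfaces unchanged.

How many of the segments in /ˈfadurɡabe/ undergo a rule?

5

Segments that undergo a rule: /d/ → [ð] (rule 2); /u/ → [ə] (rule 1); /a/ → [ə] (rule 1); /b/ → [β] (rule 2); /e/ → [ə] (rule 1).
All other segments surface unchanged.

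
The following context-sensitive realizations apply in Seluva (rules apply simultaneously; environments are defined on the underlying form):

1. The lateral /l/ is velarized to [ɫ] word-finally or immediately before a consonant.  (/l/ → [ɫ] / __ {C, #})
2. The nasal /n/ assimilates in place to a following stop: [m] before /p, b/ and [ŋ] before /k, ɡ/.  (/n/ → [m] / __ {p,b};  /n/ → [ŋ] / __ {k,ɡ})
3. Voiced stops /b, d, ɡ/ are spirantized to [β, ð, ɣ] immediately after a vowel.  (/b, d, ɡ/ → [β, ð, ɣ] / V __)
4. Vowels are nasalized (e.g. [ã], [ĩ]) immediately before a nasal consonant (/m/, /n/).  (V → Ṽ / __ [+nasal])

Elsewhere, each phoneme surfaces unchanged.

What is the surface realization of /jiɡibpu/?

[jiɣiβpu]

/i/ (between /j/ and /ɡ/) fails the environment for rule 4, so it stays [i].
/ɡ/ (between /i/ and /i/): immediately after a vowel, so rule 3 applies → [ɣ].
/i/ (between /ɡ/ and /b/) is in the target of rule 4 but the environment (before a nasal consonant) is not met → [i].
Rule 3 applies to /b/ (between /i/ and /p/: immediately after a vowel) → [β].
/u/ (word-final) is in the target of rule 4 but the environment (before a nasal consonant) is not met → [u].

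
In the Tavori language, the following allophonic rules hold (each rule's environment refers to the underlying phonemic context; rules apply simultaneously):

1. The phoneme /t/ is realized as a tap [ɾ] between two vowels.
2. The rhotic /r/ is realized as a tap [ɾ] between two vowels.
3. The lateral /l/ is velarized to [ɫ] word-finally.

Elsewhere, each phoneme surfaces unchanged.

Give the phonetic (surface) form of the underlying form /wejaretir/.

[wejaɾeɾir]

/w/ (word-initial) is unaffected → [w].
/e/ (between /w/ and /j/) is unaffected → [e].
/j/ stays [j].
/a/ (between /j/ and /r/) is unaffected → [a].
/r/ — between /a/ and /e/, between two vowels — surfaces as [ɾ] (rule 2).
/e/ — not in any rule's target class → [e].
/t/ (between /e/ and /i/): between two vowels, so rule 1 applies → [ɾ].
/i/ stays [i].
/r/ — word-final; rule 2 does not apply here → [r].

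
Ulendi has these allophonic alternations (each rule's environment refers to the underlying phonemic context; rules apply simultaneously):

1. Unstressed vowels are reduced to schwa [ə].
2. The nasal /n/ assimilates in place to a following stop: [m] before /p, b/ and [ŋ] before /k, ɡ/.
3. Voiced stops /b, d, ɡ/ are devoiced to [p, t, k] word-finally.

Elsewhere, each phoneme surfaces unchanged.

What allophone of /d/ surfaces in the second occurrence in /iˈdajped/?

/d/ (word-final) occurs word-finally → [t] by rule 3.

[t]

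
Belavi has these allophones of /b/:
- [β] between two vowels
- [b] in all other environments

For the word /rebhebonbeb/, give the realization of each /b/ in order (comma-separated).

Occurrence 1 (position 3): no conditioning environment matches → elsewhere allophone [b].
Occurrence 2 (position 6): between two vowels → [β].
Occurrence 3 (position 9): no conditioning environment matches → elsewhere allophone [b].
Occurrence 4 (position 11): no conditioning environment matches → elsewhere allophone [b].

[b], [β], [b], [b]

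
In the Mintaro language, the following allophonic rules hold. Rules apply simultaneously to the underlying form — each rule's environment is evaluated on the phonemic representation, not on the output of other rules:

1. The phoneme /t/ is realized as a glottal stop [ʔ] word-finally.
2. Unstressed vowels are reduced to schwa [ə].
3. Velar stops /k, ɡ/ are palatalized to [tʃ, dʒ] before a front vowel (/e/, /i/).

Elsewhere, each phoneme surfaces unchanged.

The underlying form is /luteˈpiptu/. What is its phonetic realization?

/l/ — not in any rule's target class → [l].
/u/ — between /l/ and /t/, in an unstressed syllable — surfaces as [ə] (rule 2).
/t/ — between /u/ and /e/; rule 1 does not apply here → [t].
Rule 2 applies to /e/ (between /t/ and /p/: in an unstressed syllable) → [ə].
/p/ — not in any rule's target class → [p].
/i/ (between /p/ and /p/) is in the target of rule 2 but the environment (in an unstressed syllable) is not met → [i].
/p/ — not in any rule's target class → [p].
/t/ (between /p/ and /u/) fails the environment for rule 1, so it stays [t].
Rule 2 applies to /u/ (word-final: in an unstressed syllable) → [ə].

[lətəˈpiptə]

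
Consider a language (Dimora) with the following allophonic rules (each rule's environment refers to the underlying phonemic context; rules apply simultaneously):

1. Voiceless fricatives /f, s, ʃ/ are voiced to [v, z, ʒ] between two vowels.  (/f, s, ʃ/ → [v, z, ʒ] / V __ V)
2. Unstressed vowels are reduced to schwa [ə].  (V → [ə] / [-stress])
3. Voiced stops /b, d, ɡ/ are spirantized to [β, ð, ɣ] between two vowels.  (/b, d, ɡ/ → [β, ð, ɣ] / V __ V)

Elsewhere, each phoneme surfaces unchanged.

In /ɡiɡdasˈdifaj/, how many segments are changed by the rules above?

4

Segments that undergo a rule: /i/ → [ə] (rule 2); /a/ → [ə] (rule 2); /f/ → [v] (rule 1); /a/ → [ə] (rule 2).
All other segments surface unchanged.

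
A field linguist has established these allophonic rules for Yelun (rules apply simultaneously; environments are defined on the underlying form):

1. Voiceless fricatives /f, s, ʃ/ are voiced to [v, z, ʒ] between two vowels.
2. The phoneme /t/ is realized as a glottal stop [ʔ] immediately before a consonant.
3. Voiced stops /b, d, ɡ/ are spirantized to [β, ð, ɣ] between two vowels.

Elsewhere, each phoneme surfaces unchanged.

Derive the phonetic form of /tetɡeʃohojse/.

/t/ (word-initial) fails the environment for rule 2, so it stays [t].
/e/ stays [e].
/t/ (between /e/ and /ɡ/) occurs immediately before a consonant → [ʔ] by rule 2.
/ɡ/ — between /t/ and /e/; rule 3 does not apply here → [ɡ].
/e/ (between /ɡ/ and /ʃ/): no rule targets it → [e].
Rule 1 applies to /ʃ/ (between /e/ and /o/: between two vowels) → [ʒ].
/o/ (between /ʃ/ and /h/) is unaffected → [o].
/h/ — not in any rule's target class → [h].
/o/ stays [o].
/j/ (between /o/ and /s/): no rule targets it → [j].
/s/ (between /j/ and /e/): rule 1 targets it, but not between two vowels → unchanged [s].
/e/ stays [e].

[teʔɡeʒohojse]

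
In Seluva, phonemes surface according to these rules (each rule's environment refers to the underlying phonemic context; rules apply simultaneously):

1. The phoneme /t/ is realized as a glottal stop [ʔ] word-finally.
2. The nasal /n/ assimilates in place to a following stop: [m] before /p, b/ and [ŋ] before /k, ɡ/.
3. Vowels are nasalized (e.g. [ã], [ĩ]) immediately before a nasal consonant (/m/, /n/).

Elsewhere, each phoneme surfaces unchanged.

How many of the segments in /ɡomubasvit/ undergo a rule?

2

Segments that undergo a rule: /o/ → [õ] (rule 3); /t/ → [ʔ] (rule 1).
All other segments surface unchanged.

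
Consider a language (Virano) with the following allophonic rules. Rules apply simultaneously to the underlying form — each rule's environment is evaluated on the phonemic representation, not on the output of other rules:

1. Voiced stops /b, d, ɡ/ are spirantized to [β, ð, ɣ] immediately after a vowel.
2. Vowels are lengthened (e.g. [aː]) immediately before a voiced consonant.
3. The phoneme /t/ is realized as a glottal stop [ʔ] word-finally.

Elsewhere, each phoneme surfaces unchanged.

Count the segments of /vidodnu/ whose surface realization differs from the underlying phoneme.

Segments that undergo a rule: /i/ → [iː] (rule 2); /d/ → [ð] (rule 1); /o/ → [oː] (rule 2); /d/ → [ð] (rule 1).
All other segments surface unchanged.

4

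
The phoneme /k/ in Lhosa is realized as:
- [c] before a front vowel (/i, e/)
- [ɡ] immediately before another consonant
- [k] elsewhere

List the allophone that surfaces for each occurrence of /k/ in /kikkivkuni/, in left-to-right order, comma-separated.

[c], [ɡ], [c], [k]

Occurrence 1 (position 1): before a front vowel (/i, e/) → [c].
Occurrence 2 (position 3): immediately before another consonant → [ɡ].
Occurrence 3 (position 4): before a front vowel (/i, e/) → [c].
Occurrence 4 (position 7): no conditioning environment matches → elsewhere allophone [k].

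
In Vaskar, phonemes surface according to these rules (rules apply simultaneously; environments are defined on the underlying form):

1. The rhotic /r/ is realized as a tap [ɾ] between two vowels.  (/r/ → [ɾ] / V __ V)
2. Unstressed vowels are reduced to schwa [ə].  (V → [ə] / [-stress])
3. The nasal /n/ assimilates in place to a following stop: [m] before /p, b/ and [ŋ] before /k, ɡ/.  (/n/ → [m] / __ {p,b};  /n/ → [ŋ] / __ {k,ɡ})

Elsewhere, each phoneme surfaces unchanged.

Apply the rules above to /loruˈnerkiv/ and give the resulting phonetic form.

[ləɾəˈnerkəv]

/l/ stays [l].
Rule 2 applies to /o/ (between /l/ and /r/: in an unstressed syllable) → [ə].
/r/ — between /o/ and /u/, between two vowels — surfaces as [ɾ] (rule 1).
/u/ (between /r/ and /n/): in an unstressed syllable, so rule 2 applies → [ə].
/n/ — between /u/ and /e/; rule 3 does not apply here → [n].
/e/ (between /n/ and /r/) is in the target of rule 2 but the environment (in an unstressed syllable) is not met → [e].
/r/ (between /e/ and /k/) fails the environment for rule 1, so it stays [r].
/k/ stays [k].
Rule 2 applies to /i/ (between /k/ and /v/: in an unstressed syllable) → [ə].
/v/ stays [v].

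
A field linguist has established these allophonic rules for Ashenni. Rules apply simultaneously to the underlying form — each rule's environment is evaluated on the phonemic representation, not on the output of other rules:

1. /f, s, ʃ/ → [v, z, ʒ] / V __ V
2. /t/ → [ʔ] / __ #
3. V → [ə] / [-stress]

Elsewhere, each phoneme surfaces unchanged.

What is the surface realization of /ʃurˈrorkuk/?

[ʃərˈrorkək]

/ʃ/ (word-initial): rule 1 targets it, but not between two vowels → unchanged [ʃ].
/u/ meets the environment for rule 3 (in an unstressed syllable) → [ə].
/r/ (between /u/ and /r/): no rule targets it → [r].
/r/ (between /r/ and /o/): no rule targets it → [r].
/o/ (between /r/ and /r/) fails the environment for rule 3, so it stays [o].
/r/ stays [r].
/k/ — not in any rule's target class → [k].
/u/ (between /k/ and /k/): in an unstressed syllable, so rule 3 applies → [ə].
/k/ — not in any rule's target class → [k].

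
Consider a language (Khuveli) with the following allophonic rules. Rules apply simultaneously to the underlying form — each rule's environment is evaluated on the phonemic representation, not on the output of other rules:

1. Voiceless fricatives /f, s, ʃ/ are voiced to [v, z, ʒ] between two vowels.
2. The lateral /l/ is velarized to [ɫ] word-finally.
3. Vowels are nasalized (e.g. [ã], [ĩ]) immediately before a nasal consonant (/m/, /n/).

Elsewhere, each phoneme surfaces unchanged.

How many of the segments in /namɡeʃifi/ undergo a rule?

3

Segments that undergo a rule: /a/ → [ã] (rule 3); /ʃ/ → [ʒ] (rule 1); /f/ → [v] (rule 1).
All other segments surface unchanged.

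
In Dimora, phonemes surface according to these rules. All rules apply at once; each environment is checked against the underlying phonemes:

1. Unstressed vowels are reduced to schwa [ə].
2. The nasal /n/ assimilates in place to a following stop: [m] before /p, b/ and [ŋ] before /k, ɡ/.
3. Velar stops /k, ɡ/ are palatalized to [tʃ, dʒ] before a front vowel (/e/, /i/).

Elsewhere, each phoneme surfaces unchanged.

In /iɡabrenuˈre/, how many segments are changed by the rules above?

4

Segments that undergo a rule: /i/ → [ə] (rule 1); /a/ → [ə] (rule 1); /e/ → [ə] (rule 1); /u/ → [ə] (rule 1).
All other segments surface unchanged.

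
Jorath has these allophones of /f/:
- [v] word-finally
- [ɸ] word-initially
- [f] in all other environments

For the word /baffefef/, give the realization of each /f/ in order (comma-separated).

[f], [f], [f], [v]

Occurrence 1 (position 3): no conditioning environment matches → elsewhere allophone [f].
Occurrence 2 (position 4): no conditioning environment matches → elsewhere allophone [f].
Occurrence 3 (position 6): no conditioning environment matches → elsewhere allophone [f].
Occurrence 4 (position 8): word-finally → [v].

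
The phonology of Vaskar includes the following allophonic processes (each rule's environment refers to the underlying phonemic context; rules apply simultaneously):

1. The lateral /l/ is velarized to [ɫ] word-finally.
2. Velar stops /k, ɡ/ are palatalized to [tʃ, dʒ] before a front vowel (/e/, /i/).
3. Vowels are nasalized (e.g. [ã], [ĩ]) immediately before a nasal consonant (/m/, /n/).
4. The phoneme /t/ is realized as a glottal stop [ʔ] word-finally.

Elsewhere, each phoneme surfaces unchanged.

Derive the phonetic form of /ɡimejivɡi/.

[dʒĩmejivdʒi]

/ɡ/ (word-initial) occurs before a front vowel → [dʒ] by rule 2.
/i/ — between /ɡ/ and /m/, before a nasal consonant — surfaces as [ĩ] (rule 3).
/m/ — not in any rule's target class → [m].
/e/ (between /m/ and /j/) fails the environment for rule 3, so it stays [e].
/j/ stays [j].
/i/ — between /j/ and /v/; rule 3 does not apply here → [i].
/v/ (between /i/ and /ɡ/): no rule targets it → [v].
/ɡ/ meets the environment for rule 2 (before a front vowel) → [dʒ].
/i/ (word-final) is in the target of rule 3 but the environment (before a nasal consonant) is not met → [i].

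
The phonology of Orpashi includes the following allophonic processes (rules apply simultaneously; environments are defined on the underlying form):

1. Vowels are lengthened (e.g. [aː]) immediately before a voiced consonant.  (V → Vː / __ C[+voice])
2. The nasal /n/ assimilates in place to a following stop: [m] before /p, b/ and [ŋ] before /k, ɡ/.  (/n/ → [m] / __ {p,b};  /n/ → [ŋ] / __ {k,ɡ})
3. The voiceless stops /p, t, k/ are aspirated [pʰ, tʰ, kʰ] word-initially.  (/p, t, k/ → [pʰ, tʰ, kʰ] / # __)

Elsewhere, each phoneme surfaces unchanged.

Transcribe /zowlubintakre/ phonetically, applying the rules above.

[zoːwluːbiːntakre]

/z/ (word-initial) is unaffected → [z].
/o/ — between /z/ and /w/, before a voiced consonant — surfaces as [oː] (rule 1).
/w/ (between /o/ and /l/): no rule targets it → [w].
/l/ (between /w/ and /u/) is unaffected → [l].
/u/ meets the environment for rule 1 (before a voiced consonant) → [uː].
/b/ (between /u/ and /i/): no rule targets it → [b].
/i/ (between /b/ and /n/): before a voiced consonant, so rule 1 applies → [iː].
/n/ (between /i/ and /t/) is in the target of rule 2 but the environment (before a labial or velar stop) is not met → [n].
/t/ (between /n/ and /a/): rule 3 targets it, but not word-initially → unchanged [t].
/a/ (between /t/ and /k/) is in the target of rule 1 but the environment (before a voiced consonant) is not met → [a].
/k/ — between /a/ and /r/; rule 3 does not apply here → [k].
/r/ (between /k/ and /e/): no rule targets it → [r].
/e/ (word-final) is in the target of rule 1 but the environment (before a voiced consonant) is not met → [e].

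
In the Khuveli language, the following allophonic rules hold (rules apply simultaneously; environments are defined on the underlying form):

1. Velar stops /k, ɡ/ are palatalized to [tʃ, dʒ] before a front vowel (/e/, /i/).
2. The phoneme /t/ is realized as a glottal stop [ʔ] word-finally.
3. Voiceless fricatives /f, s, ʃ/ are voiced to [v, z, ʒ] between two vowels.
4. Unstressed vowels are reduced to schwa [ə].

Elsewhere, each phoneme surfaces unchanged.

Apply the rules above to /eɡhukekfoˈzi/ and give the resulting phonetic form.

[əɡhətʃəkfəˈzi]

/e/ (word-initial): in an unstressed syllable, so rule 4 applies → [ə].
/ɡ/ (between /e/ and /h/): rule 1 targets it, but not before a front vowel → unchanged [ɡ].
/h/ (between /ɡ/ and /u/) is unaffected → [h].
/u/ — between /h/ and /k/, in an unstressed syllable — surfaces as [ə] (rule 4).
/k/ (between /u/ and /e/) occurs before a front vowel → [tʃ] by rule 1.
/e/ — between /k/ and /k/, in an unstressed syllable — surfaces as [ə] (rule 4).
/k/ (between /e/ and /f/) fails the environment for rule 1, so it stays [k].
/f/ (between /k/ and /o/): rule 3 targets it, but not between two vowels → unchanged [f].
/o/ meets the environment for rule 4 (in an unstressed syllable) → [ə].
/z/ (between /o/ and /i/): no rule targets it → [z].
/i/ (word-final): rule 4 targets it, but not in an unstressed syllable → unchanged [i].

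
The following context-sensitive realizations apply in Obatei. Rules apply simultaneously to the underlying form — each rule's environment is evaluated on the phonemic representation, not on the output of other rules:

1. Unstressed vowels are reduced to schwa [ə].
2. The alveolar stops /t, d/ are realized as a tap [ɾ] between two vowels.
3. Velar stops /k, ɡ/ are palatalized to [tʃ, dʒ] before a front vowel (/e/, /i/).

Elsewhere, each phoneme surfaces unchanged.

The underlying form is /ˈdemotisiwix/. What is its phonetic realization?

[ˈdeməɾəsəwəx]

/d/ (word-initial) fails the environment for rule 2, so it stays [d].
/e/ (between /d/ and /m/) is in the target of rule 1 but the environment (in an unstressed syllable) is not met → [e].
/o/ (between /m/ and /t/): in an unstressed syllable, so rule 1 applies → [ə].
/t/ (between /o/ and /i/) occurs between two vowels → [ɾ] by rule 2.
Rule 1 applies to /i/ (between /t/ and /s/: in an unstressed syllable) → [ə].
/i/ (between /s/ and /w/): in an unstressed syllable, so rule 1 applies → [ə].
/i/ meets the environment for rule 1 (in an unstressed syllable) → [ə].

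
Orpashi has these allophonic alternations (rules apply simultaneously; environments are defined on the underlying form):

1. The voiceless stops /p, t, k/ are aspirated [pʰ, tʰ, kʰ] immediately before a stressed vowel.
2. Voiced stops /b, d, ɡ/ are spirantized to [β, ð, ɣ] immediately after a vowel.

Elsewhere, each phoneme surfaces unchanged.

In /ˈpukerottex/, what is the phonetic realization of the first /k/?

/k/ (between /u/ and /e/) is in the target of rule 1 but the environment (immediately before a stressed vowel) is not met → [k].

[k]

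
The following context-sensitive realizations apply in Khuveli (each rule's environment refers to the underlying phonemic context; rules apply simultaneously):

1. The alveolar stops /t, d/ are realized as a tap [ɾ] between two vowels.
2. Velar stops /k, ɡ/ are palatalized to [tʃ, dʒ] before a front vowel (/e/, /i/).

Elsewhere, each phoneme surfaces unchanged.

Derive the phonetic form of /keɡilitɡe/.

/k/ (word-initial): before a front vowel, so rule 2 applies → [tʃ].
/e/ (between /k/ and /ɡ/) is unaffected → [e].
/ɡ/ meets the environment for rule 2 (before a front vowel) → [dʒ].
/i/ (between /ɡ/ and /l/) is unaffected → [i].
/l/ (between /i/ and /i/) is unaffected → [l].
/i/ (between /l/ and /t/) is unaffected → [i].
/t/ (between /i/ and /ɡ/) is in the target of rule 1 but the environment (between two vowels) is not met → [t].
/ɡ/ meets the environment for rule 2 (before a front vowel) → [dʒ].
/e/ (word-final) is unaffected → [e].

[tʃedʒilitdʒe]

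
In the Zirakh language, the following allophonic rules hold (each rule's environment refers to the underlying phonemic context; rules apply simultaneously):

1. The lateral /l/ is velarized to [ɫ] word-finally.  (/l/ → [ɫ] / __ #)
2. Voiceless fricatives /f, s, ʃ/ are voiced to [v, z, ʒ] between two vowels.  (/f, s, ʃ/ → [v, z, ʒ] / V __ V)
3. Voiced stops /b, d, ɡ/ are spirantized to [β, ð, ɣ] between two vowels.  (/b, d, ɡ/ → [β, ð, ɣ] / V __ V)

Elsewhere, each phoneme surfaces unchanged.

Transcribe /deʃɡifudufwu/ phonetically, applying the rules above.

[deʃɡivuðufwu]

/d/ (word-initial): rule 3 targets it, but not between two vowels → unchanged [d].
/e/ — not in any rule's target class → [e].
/ʃ/ — between /e/ and /ɡ/; rule 2 does not apply here → [ʃ].
/ɡ/ (between /ʃ/ and /i/) is in the target of rule 3 but the environment (between two vowels) is not met → [ɡ].
/i/ stays [i].
/f/ (between /i/ and /u/): between two vowels, so rule 2 applies → [v].
/u/ — not in any rule's target class → [u].
/d/ (between /u/ and /u/): between two vowels, so rule 3 applies → [ð].
/u/ (between /d/ and /f/): no rule targets it → [u].
/f/ (between /u/ and /w/) is in the target of rule 2 but the environment (between two vowels) is not met → [f].
/w/ (between /f/ and /u/) is unaffected → [w].
/u/ stays [u].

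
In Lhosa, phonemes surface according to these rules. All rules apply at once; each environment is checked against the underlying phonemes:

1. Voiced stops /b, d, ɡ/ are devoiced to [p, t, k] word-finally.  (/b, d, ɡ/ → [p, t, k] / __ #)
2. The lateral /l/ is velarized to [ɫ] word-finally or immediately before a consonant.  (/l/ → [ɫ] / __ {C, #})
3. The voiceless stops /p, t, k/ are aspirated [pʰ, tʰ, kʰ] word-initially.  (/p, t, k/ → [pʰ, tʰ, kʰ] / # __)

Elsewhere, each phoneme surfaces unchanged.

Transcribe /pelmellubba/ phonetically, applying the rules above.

Rule 3 applies to /p/ (word-initial: word-initially) → [pʰ].
/e/ (between /p/ and /l/) is unaffected → [e].
/l/ (between /e/ and /m/): word-finally or immediately before a consonant, so rule 2 applies → [ɫ].
/m/ (between /l/ and /e/): no rule targets it → [m].
/e/ (between /m/ and /l/) is unaffected → [e].
/l/ — between /e/ and /l/, word-finally or immediately before a consonant — surfaces as [ɫ] (rule 2).
/l/ (between /l/ and /u/): rule 2 targets it, but not word-finally or immediately before a consonant → unchanged [l].
/u/ (between /l/ and /b/) is unaffected → [u].
/b/ (between /u/ and /b/) is in the target of rule 1 but the environment (word-finally) is not met → [b].
/b/ — between /b/ and /a/; rule 1 does not apply here → [b].
/a/ — not in any rule's target class → [a].

[pʰeɫmeɫlubba]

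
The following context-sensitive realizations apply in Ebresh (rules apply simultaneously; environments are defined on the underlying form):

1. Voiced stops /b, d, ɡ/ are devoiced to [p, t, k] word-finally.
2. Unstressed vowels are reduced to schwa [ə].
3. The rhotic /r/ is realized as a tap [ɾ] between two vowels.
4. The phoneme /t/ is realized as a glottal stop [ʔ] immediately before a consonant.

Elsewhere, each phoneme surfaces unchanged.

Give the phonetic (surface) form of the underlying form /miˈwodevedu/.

[məˈwodəvədə]

/m/ — not in any rule's target class → [m].
/i/ meets the environment for rule 2 (in an unstressed syllable) → [ə].
/w/ stays [w].
/o/ — between /w/ and /d/; rule 2 does not apply here → [o].
/d/ (between /o/ and /e/) is in the target of rule 1 but the environment (word-finally) is not met → [d].
Rule 2 applies to /e/ (between /d/ and /v/: in an unstressed syllable) → [ə].
/v/ (between /e/ and /e/) is unaffected → [v].
/e/ meets the environment for rule 2 (in an unstressed syllable) → [ə].
/d/ — between /e/ and /u/; rule 1 does not apply here → [d].
/u/ (word-final) occurs in an unstressed syllable → [ə] by rule 2.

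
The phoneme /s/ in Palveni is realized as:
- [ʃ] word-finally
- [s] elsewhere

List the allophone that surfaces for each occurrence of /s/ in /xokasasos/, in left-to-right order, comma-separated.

Occurrence 1 (position 5): no conditioning environment matches → elsewhere allophone [s].
Occurrence 2 (position 7): no conditioning environment matches → elsewhere allophone [s].
Occurrence 3 (position 9): word-finally → [ʃ].

[s], [s], [ʃ]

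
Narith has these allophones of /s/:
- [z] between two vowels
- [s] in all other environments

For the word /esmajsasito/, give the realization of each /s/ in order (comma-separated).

[s], [s], [z]

Occurrence 1 (position 2): no conditioning environment matches → elsewhere allophone [s].
Occurrence 2 (position 6): no conditioning environment matches → elsewhere allophone [s].
Occurrence 3 (position 8): between two vowels → [z].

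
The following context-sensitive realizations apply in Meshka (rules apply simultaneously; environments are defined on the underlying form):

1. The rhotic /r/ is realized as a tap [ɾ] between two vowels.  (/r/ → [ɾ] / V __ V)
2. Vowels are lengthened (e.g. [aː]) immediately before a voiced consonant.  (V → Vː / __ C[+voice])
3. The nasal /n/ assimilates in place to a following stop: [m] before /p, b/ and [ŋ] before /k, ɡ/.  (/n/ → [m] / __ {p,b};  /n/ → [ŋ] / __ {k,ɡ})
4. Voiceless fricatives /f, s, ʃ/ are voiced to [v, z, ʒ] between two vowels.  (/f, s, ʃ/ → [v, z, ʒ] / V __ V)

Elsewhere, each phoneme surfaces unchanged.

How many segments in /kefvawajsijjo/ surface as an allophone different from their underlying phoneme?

3

Segments that undergo a rule: /a/ → [aː] (rule 2); /a/ → [aː] (rule 2); /i/ → [iː] (rule 2).
All other segments surface unchanged.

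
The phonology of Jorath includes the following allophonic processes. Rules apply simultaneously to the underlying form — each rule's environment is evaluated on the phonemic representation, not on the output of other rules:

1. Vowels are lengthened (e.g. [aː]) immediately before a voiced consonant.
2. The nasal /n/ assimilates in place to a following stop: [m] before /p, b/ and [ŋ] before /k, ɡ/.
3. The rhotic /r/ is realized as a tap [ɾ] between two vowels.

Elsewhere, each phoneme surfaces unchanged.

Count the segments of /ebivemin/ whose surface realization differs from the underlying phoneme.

Segments that undergo a rule: /e/ → [eː] (rule 1); /i/ → [iː] (rule 1); /e/ → [eː] (rule 1); /i/ → [iː] (rule 1).
All other segments surface unchanged.

4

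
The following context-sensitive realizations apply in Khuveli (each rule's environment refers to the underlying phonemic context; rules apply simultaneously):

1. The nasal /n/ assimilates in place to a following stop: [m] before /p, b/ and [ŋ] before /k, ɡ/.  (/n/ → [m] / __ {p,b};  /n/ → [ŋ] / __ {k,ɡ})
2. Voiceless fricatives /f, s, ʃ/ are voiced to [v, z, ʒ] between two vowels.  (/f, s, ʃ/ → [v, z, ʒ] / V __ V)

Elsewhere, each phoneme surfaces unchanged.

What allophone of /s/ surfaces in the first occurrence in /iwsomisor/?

[s]

/s/ (between /w/ and /o/) is in the target of rule 2 but the environment (between two vowels) is not met → [s].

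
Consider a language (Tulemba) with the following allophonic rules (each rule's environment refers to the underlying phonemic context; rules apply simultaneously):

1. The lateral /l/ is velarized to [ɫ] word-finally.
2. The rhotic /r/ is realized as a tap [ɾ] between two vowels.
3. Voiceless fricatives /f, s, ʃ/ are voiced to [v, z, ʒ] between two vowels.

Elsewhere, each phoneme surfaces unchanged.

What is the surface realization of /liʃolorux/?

[liʒoloɾux]

/l/ (word-initial): rule 1 targets it, but not word-finally → unchanged [l].
Rule 3 applies to /ʃ/ (between /i/ and /o/: between two vowels) → [ʒ].
/l/ — between /o/ and /o/; rule 1 does not apply here → [l].
/r/ (between /o/ and /u/) occurs between two vowels → [ɾ] by rule 2.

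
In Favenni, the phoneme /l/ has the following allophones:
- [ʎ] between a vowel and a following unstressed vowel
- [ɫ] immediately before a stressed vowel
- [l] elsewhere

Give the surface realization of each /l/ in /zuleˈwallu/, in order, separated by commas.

Occurrence 1 (position 3): between a vowel and a following unstressed vowel → [ʎ].
Occurrence 2 (position 7): no conditioning environment matches → elsewhere allophone [l].
Occurrence 3 (position 8): no conditioning environment matches → elsewhere allophone [l].

[ʎ], [l], [l]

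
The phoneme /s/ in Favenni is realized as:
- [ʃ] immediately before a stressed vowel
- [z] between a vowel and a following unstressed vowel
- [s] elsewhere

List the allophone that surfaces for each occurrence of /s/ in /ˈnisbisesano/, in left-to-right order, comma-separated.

Occurrence 1 (position 3): no conditioning environment matches → elsewhere allophone [s].
Occurrence 2 (position 6): between a vowel and a following unstressed vowel → [z].
Occurrence 3 (position 8): between a vowel and a following unstressed vowel → [z].

[s], [z], [z]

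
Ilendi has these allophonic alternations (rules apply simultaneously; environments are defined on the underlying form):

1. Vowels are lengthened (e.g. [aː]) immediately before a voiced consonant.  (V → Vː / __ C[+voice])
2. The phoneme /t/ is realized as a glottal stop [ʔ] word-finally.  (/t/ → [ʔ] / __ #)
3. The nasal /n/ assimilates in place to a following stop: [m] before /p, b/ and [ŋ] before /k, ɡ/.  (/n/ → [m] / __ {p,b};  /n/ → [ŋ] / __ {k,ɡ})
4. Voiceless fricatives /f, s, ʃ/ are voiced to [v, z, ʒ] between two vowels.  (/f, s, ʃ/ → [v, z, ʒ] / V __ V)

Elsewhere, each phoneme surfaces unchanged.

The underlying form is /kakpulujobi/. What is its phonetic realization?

/k/ (word-initial) is unaffected → [k].
/a/ (between /k/ and /k/): rule 1 targets it, but not before a voiced consonant → unchanged [a].
/k/ (between /a/ and /p/): no rule targets it → [k].
/p/ stays [p].
/u/ — between /p/ and /l/, before a voiced consonant — surfaces as [uː] (rule 1).
/l/ — not in any rule's target class → [l].
/u/ (between /l/ and /j/) occurs before a voiced consonant → [uː] by rule 1.
/j/ stays [j].
/o/ — between /j/ and /b/, before a voiced consonant — surfaces as [oː] (rule 1).
/b/ (between /o/ and /i/) is unaffected → [b].
/i/ (word-final): rule 1 targets it, but not before a voiced consonant → unchanged [i].

[kakpuːluːjoːbi]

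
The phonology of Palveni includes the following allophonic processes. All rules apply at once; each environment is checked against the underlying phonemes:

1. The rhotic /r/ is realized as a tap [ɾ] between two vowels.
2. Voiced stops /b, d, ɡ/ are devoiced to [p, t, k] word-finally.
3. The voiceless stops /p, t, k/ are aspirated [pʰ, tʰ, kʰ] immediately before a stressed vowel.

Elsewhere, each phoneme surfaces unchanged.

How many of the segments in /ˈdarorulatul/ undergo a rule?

Segments that undergo a rule: /r/ → [ɾ] (rule 1); /r/ → [ɾ] (rule 1).
All other segments surface unchanged.

2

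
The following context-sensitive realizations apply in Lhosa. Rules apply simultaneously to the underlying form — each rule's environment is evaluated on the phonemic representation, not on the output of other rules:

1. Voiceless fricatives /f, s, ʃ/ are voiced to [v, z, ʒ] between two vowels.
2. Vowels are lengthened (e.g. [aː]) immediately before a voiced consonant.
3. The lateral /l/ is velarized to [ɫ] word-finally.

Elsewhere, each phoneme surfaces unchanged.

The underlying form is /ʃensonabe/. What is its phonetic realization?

[ʃeːnsoːnaːbe]

/ʃ/ (word-initial) is in the target of rule 1 but the environment (between two vowels) is not met → [ʃ].
/e/ meets the environment for rule 2 (before a voiced consonant) → [eː].
/s/ — between /n/ and /o/; rule 1 does not apply here → [s].
/o/ (between /s/ and /n/): before a voiced consonant, so rule 2 applies → [oː].
/a/ (between /n/ and /b/): before a voiced consonant, so rule 2 applies → [aː].
/e/ — word-final; rule 2 does not apply here → [e].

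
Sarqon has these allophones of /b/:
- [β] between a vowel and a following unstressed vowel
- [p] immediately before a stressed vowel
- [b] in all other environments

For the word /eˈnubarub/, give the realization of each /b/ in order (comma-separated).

Occurrence 1 (position 4): between a vowel and a following unstressed vowel → [β].
Occurrence 2 (position 8): no conditioning environment matches → elsewhere allophone [b].

[β], [b]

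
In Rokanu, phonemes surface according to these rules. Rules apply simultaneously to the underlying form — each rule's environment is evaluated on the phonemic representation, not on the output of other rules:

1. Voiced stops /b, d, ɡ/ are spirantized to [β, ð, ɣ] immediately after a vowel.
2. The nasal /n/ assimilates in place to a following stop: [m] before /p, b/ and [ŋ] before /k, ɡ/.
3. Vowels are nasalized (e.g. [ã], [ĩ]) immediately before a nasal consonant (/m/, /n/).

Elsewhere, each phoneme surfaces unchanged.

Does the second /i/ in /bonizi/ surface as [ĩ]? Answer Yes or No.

No

/i/ (word-final) is in the target of rule 3 but the environment (before a nasal consonant) is not met → [i].
The actual realization is [i], not [ĩ].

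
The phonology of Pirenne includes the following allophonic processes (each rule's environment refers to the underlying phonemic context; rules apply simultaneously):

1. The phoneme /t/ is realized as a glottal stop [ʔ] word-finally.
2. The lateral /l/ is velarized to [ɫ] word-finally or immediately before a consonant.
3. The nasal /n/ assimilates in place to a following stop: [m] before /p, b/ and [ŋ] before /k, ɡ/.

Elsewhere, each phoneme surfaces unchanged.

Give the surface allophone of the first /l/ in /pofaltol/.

[ɫ]

/l/ — between /a/ and /t/, word-finally or immediately before a consonant — surfaces as [ɫ] (rule 2).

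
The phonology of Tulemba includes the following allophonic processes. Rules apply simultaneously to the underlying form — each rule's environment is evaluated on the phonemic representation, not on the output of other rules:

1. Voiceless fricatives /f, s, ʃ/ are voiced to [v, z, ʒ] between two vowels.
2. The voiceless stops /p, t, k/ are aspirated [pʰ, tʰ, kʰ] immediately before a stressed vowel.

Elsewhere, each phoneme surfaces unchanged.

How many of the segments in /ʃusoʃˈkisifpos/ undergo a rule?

3

Segments that undergo a rule: /s/ → [z] (rule 1); /k/ → [kʰ] (rule 2); /s/ → [z] (rule 1).
All other segments surface unchanged.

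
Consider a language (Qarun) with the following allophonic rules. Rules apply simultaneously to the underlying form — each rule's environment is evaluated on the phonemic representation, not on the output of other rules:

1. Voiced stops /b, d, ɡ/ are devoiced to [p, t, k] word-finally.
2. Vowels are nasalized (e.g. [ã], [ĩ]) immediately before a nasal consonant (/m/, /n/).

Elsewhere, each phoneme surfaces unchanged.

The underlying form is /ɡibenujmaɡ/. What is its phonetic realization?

/ɡ/ — word-initial; rule 1 does not apply here → [ɡ].
/i/ (between /ɡ/ and /b/): rule 2 targets it, but not before a nasal consonant → unchanged [i].
/b/ (between /i/ and /e/) is in the target of rule 1 but the environment (word-finally) is not met → [b].
/e/ (between /b/ and /n/): before a nasal consonant, so rule 2 applies → [ẽ].
/n/ — not in any rule's target class → [n].
/u/ (between /n/ and /j/) is in the target of rule 2 but the environment (before a nasal consonant) is not met → [u].
/j/ (between /u/ and /m/) is unaffected → [j].
/m/ — not in any rule's target class → [m].
/a/ (between /m/ and /ɡ/) fails the environment for rule 2, so it stays [a].
/ɡ/ — word-final, word-finally — surfaces as [k] (rule 1).

[ɡibẽnujmak]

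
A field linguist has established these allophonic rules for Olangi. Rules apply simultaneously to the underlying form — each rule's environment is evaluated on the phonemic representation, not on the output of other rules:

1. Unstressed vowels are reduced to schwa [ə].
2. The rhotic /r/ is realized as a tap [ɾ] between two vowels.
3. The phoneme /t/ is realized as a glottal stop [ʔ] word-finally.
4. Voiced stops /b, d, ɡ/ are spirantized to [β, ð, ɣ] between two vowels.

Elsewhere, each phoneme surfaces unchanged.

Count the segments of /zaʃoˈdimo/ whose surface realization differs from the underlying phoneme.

Segments that undergo a rule: /a/ → [ə] (rule 1); /o/ → [ə] (rule 1); /d/ → [ð] (rule 4); /o/ → [ə] (rule 1).
All other segments surface unchanged.

4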